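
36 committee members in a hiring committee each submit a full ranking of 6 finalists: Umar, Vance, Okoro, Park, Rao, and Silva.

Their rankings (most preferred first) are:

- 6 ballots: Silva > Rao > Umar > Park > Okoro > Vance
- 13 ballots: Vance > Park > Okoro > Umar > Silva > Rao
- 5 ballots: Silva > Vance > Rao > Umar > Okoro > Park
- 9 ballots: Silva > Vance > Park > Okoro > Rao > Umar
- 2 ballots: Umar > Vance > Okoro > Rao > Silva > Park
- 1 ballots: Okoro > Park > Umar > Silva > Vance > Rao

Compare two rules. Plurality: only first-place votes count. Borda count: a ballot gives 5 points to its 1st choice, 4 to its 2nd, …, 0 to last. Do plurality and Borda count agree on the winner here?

No

Plurality first-place counts: Umar 2, Vance 13, Okoro 1, Park 0, Rao 0, Silva 20 → Silva.
Borda totals: Umar 67, Vance 130, Okoro 79, Park 95, Rao 52, Silva 117 → Vance.
The two rules disagree: plurality picks Silva, Borda picks Vance.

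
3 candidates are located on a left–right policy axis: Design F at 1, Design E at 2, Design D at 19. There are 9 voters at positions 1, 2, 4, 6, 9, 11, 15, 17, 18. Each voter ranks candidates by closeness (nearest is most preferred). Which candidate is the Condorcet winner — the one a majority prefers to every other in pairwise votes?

With single-peaked preferences on a line, the Condorcet winner is the candidate closest to the median voter.
The median voter (position 9) is closest to Design E at 2.
Check: Design E vs Design F — voters closer to Design E: 8 of 9.

Design E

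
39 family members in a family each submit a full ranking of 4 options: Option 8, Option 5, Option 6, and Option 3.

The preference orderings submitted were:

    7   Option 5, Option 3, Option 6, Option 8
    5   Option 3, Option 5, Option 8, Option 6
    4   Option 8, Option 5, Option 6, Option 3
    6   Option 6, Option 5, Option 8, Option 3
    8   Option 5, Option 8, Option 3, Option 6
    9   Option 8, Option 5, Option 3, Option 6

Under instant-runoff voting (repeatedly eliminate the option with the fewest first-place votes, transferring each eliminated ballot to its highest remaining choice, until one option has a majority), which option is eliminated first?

Round 1: Option 5 15, Option 8 13, Option 6 6, Option 3 5. Option 3 has the fewest and is eliminated.
Round 2: Option 5 20, Option 8 13, Option 6 6. Option 5 has a majority.

Option 3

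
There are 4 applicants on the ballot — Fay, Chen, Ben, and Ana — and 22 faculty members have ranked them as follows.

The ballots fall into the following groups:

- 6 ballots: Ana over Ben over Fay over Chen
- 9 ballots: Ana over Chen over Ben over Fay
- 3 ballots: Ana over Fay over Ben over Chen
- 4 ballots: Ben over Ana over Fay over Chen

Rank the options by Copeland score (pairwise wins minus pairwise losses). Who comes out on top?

Pairwise results:
  Fay vs Chen: Fay wins 13–9.
  Fay vs Ben: Ben wins 19–3.
  Fay vs Ana: Ana wins 22–0.
  Chen vs Ben: Ben wins 13–9.
  Chen vs Ana: Ana wins 22–0.
  Ben vs Ana: Ana wins 18–4.
Copeland scores (wins − losses):
  Fay: 1 − 2 = -1
  Chen: 0 − 3 = -3
  Ben: 2 − 1 = 1
  Ana: 3 − 0 = 3
Ana has the best Copeland score.

Ana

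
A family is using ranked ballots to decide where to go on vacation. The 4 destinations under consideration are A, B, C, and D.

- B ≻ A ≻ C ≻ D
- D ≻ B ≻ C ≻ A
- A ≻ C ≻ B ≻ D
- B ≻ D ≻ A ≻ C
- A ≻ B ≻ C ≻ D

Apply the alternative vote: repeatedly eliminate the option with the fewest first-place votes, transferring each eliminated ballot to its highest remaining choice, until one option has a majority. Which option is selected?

Round 1: A 2, B 2, D 1, C 0. C has the fewest and is eliminated.
Round 2: A 2, B 2, D 1. D has the fewest and is eliminated.
Round 3: B 3, A 2. B has a majority.

B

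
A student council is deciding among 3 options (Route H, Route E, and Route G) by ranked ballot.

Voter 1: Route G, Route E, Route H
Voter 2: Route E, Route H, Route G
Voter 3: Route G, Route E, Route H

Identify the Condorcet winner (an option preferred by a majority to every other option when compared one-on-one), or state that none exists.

Route G

Head-to-head results (3 voters total):
Route H vs Route E: Route E wins 3–0.
Route H vs Route G: Route G wins 2–1.
Route E vs Route G: Route G wins 2–1.
Route G beats each rival — Route H (2–1), Route E (2–1) — so Route G is the Condorcet winner.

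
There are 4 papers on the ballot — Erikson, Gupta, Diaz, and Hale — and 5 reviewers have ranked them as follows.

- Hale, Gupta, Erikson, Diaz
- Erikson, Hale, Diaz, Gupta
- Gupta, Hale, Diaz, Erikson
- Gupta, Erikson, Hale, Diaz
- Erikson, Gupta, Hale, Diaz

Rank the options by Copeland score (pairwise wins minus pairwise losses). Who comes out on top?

Gupta

Pairwise results:
  Erikson vs Gupta: Gupta wins 3–2.
  Erikson vs Diaz: Erikson wins 4–1.
  Erikson vs Hale: Erikson wins 3–2.
  Gupta vs Diaz: Gupta wins 4–1.
  Gupta vs Hale: Gupta wins 3–2.
  Diaz vs Hale: Hale wins 5–0.
Copeland scores (wins − losses):
  Erikson: 2 − 1 = 1
  Gupta: 3 − 0 = 3
  Diaz: 0 − 3 = -3
  Hale: 1 − 2 = -1
Gupta has the best Copeland score.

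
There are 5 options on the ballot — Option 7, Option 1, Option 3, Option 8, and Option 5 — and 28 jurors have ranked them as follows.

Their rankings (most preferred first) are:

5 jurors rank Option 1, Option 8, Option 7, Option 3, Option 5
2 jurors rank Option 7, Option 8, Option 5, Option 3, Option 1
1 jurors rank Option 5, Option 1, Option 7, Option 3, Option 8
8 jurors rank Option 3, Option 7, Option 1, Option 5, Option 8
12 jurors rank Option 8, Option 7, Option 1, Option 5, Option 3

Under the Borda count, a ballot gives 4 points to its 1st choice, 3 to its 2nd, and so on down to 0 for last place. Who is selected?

Option 7

Borda scores:
  Option 7: 5·2 + 2·4 + 2 + 8·3 + 12·3 = 80
  Option 1: 5·4 + 2·0 + 3 + 8·2 + 12·2 = 63
  Option 3: 5·1 + 2·1 + 1 + 8·4 + 12·0 = 40
  Option 8: 5·3 + 2·3 + 0 + 8·0 + 12·4 = 69
  Option 5: 5·0 + 2·2 + 4 + 8·1 + 12·1 = 28
Option 7 has the highest total.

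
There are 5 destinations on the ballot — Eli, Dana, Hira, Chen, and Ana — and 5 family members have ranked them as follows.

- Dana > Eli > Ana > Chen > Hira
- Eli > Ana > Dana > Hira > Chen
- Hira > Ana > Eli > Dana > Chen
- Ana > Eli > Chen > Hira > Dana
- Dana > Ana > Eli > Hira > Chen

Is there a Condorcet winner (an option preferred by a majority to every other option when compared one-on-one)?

Yes

Head-to-head results (5 voters total):
Eli vs Dana: Eli wins 3–2.
Eli vs Hira: Eli wins 4–1.
Eli vs Chen: Eli wins 5–0.
Eli vs Ana: Ana wins 3–2.
Dana vs Hira: Dana wins 3–2.
Dana vs Chen: Dana wins 4–1.
Dana vs Ana: Ana wins 3–2.
Hira vs Chen: Hira wins 3–2.
Hira vs Ana: Ana wins 4–1.
Chen vs Ana: Ana wins 5–0.
Ana beats each rival — Eli (3–2), Dana (3–2), Hira (4–1), Chen (5–0) — so Ana is the Condorcet winner.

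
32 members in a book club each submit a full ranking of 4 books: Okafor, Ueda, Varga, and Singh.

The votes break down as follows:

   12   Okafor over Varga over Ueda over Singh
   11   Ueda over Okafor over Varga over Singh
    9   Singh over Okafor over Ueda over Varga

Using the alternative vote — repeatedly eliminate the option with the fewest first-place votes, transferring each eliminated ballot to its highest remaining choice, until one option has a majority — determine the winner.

Okafor

Round 1: Okafor 12, Ueda 11, Singh 9, Varga 0. Varga has the fewest and is eliminated.
Round 2: Okafor 12, Ueda 11, Singh 9. Singh has the fewest and is eliminated.
Round 3: Okafor 21, Ueda 11. Okafor has a majority.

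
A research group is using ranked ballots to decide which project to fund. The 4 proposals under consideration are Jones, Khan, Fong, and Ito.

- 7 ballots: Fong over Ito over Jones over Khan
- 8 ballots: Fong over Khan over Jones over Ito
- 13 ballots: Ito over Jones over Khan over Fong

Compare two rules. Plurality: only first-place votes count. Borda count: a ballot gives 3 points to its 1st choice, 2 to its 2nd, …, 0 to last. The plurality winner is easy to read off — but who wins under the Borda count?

Plurality first-place counts: Jones 0, Khan 0, Fong 15, Ito 13 → Fong.
Borda totals: Jones 41, Khan 29, Fong 45, Ito 53 → Ito.

Ito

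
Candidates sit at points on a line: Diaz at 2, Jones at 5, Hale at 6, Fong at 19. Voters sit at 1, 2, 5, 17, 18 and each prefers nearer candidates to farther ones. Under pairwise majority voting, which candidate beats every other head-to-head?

With single-peaked preferences on a line, the Condorcet winner is the candidate closest to the median voter.
The median voter (position 5) is closest to Jones at 5.
Check: Jones vs Diaz — voters closer to Jones: 3 of 5.

Jones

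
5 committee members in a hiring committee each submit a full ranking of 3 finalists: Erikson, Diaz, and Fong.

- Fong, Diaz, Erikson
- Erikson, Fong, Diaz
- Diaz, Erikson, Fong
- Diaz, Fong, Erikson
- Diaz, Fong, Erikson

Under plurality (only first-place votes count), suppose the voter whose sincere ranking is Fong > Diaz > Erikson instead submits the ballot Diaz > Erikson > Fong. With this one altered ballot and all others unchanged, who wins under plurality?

Diaz

First-place totals with the altered ballot: Erikson 1, Diaz 4, Fong 0.
The winner is unchanged: still Diaz.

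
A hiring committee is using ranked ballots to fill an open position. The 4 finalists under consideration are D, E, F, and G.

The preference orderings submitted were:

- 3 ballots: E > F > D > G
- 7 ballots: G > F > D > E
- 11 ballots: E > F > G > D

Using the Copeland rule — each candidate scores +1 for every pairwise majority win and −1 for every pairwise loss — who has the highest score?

E

Pairwise results:
  D vs E: E wins 14–7.
  D vs F: F wins 21–0.
  D vs G: G wins 18–3.
  E vs F: E wins 14–7.
  E vs G: E wins 14–7.
  F vs G: F wins 14–7.
Copeland scores (wins − losses):
  D: 0 − 3 = -3
  E: 3 − 0 = 3
  F: 2 − 1 = 1
  G: 1 − 2 = -1
E has the best Copeland score.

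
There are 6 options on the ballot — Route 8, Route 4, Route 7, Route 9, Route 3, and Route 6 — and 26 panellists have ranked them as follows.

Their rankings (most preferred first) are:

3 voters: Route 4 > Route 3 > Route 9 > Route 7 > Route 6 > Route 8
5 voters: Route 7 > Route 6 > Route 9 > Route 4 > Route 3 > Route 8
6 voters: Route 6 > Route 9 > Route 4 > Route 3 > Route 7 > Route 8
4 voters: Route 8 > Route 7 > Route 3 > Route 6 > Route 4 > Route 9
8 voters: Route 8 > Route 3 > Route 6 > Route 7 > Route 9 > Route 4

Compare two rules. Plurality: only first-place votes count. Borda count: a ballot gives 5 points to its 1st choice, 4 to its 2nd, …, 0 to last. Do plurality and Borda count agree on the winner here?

Plurality first-place counts: Route 8 12, Route 4 3, Route 7 5, Route 9 0, Route 3 0, Route 6 6 → Route 8.
Borda totals: Route 8 60, Route 4 47, Route 7 69, Route 9 56, Route 3 73, Route 6 85 → Route 6.
The two rules disagree: plurality picks Route 8, Borda picks Route 6.

No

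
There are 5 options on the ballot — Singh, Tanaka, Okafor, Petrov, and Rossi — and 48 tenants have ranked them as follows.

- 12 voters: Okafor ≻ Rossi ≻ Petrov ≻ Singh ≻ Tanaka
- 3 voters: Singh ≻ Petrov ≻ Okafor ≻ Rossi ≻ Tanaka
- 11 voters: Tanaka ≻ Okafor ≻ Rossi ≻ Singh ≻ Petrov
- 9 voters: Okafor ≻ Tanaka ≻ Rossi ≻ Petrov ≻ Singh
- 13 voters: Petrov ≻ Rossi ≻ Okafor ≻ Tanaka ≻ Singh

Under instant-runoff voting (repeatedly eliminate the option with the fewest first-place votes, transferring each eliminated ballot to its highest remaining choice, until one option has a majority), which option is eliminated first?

Rossi

Round 1: Okafor 21, Petrov 13, Tanaka 11, Singh 3, Rossi 0. Rossi has the fewest and is eliminated.
Round 2: Okafor 21, Petrov 13, Tanaka 11, Singh 3. Singh has the fewest and is eliminated.
Round 3: Okafor 21, Petrov 16, Tanaka 11. Tanaka has the fewest and is eliminated.
Round 4: Okafor 32, Petrov 16. Okafor has a majority.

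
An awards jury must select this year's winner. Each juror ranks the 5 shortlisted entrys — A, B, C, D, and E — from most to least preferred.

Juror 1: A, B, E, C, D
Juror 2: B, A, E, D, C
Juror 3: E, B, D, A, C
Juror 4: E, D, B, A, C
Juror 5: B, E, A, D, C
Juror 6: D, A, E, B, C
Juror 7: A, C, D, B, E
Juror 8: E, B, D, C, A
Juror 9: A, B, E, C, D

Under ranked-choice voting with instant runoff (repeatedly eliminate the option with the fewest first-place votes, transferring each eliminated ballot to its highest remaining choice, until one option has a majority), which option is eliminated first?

C

Round 1: A 3, E 3, B 2, D 1, C 0. C has the fewest and is eliminated.
Round 2: A 3, E 3, B 2, D 1. D has the fewest and is eliminated.
Round 3: A 4, E 3, B 2. B has the fewest and is eliminated.
Round 4: A 5, E 4. A has a majority.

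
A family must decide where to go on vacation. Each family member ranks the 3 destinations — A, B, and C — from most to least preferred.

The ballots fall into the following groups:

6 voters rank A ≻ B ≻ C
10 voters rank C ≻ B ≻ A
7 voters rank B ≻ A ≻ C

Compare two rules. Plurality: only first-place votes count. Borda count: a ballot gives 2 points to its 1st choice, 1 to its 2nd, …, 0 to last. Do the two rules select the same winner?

Plurality first-place counts: A 6, B 7, C 10 → C.
Borda totals: A 19, B 30, C 20 → B.
The two rules disagree: plurality picks C, Borda picks B.

No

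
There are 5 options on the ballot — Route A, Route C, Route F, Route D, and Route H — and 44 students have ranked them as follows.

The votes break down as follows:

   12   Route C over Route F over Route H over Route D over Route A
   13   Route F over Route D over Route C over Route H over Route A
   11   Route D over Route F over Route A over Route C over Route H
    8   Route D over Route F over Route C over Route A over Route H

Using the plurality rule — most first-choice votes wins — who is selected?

Route D

First-place vote totals:
  Route A: 0
  Route C: 12
  Route F: 13
  Route D: 19
  Route H: 0
Route D has the most first-place votes.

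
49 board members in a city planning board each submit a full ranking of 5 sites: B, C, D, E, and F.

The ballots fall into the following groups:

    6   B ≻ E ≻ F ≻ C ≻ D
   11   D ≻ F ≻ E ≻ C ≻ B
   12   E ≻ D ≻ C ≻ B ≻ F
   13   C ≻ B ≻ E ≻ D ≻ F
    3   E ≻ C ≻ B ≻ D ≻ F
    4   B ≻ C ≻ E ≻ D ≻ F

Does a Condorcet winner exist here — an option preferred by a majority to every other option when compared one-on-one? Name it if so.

E

Head-to-head results (49 voters total):
B vs C: C wins 39–10.
B vs D: B wins 26–23.
B vs E: E wins 26–23.
B vs F: B wins 38–11.
C vs D: C wins 26–23.
C vs E: E wins 32–17.
C vs F: C wins 32–17.
D vs E: E wins 38–11.
D vs F: D wins 43–6.
E vs F: E wins 38–11.
E beats each rival — B (26–23), C (32–17), D (38–11), F (38–11) — so E is the Condorcet winner.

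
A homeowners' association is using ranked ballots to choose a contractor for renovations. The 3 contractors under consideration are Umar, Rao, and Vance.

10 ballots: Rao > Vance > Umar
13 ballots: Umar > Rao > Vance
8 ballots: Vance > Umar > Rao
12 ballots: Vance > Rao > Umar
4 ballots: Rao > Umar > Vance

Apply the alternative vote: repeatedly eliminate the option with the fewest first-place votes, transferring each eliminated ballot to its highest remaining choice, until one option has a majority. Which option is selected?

Rao

Round 1: Vance 20, Rao 14, Umar 13. Umar has the fewest and is eliminated.
Round 2: Rao 27, Vance 20. Rao has a majority.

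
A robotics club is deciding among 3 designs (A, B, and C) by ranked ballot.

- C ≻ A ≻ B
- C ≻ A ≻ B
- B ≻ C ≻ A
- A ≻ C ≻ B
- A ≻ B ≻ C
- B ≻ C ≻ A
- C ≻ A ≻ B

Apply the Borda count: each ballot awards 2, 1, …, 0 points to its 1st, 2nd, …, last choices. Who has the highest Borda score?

C

Borda scores:
  A: 1 + 1 + 0 + 2 + 2 + 0 + 1 = 7
  B: 0 + 0 + 2 + 0 + 1 + 2 + 0 = 5
  C: 2 + 2 + 1 + 1 + 0 + 1 + 2 = 9
C has the highest total.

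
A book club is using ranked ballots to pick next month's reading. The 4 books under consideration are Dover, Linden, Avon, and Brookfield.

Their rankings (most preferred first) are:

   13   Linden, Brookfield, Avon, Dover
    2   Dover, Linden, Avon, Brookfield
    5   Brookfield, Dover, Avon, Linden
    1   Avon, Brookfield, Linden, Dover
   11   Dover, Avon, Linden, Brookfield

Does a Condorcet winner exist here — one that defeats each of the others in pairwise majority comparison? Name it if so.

No Condorcet winner

Head-to-head results (32 voters total):
Dover vs Linden: Dover wins 18–14.
Dover vs Avon: Dover wins 18–14.
Dover vs Brookfield: Brookfield wins 19–13.
Linden vs Avon: Avon wins 17–15.
Linden vs Brookfield: Linden wins 26–6.
Avon vs Brookfield: Brookfield wins 18–14.
No candidate beats all others: Dover beats Linden beats Brookfield beats Dover, a majority cycle.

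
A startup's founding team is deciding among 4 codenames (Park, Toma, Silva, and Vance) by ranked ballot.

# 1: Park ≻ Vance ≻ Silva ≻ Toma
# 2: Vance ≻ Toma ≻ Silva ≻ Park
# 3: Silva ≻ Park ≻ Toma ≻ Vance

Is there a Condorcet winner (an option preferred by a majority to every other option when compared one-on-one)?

No

Head-to-head results (3 voters total):
Park vs Toma: Park wins 2–1.
Park vs Silva: Silva wins 2–1.
Park vs Vance: Park wins 2–1.
Toma vs Silva: Silva wins 2–1.
Toma vs Vance: Vance wins 2–1.
Silva vs Vance: Vance wins 2–1.
No candidate beats all others: Park beats Vance beats Silva beats Park, a majority cycle.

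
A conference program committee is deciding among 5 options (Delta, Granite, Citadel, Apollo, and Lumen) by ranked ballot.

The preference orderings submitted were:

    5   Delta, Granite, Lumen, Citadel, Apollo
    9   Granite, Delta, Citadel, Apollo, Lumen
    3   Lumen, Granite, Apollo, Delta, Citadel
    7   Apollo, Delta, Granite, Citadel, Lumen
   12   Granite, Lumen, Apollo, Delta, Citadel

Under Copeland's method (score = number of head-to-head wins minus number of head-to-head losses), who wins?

Granite

Pairwise results:
  Delta vs Granite: Granite wins 24–12.
  Delta vs Citadel: Delta wins 36–0.
  Delta vs Apollo: Apollo wins 22–14.
  Delta vs Lumen: Delta wins 21–15.
  Granite vs Citadel: Granite wins 36–0.
  Granite vs Apollo: Granite wins 29–7.
  Granite vs Lumen: Granite wins 33–3.
  Citadel vs Apollo: Apollo wins 22–14.
  Citadel vs Lumen: Lumen wins 20–16.
  Apollo vs Lumen: Lumen wins 20–16.
Copeland scores (wins − losses):
  Delta: 2 − 2 = 0
  Granite: 4 − 0 = 4
  Citadel: 0 − 4 = -4
  Apollo: 2 − 2 = 0
  Lumen: 2 − 2 = 0
Granite has the best Copeland score.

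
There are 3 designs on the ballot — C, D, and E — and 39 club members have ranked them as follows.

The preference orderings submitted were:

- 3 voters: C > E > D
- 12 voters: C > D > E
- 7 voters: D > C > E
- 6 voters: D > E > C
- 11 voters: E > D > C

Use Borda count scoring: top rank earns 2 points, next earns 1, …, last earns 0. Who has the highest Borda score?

Borda scores:
  C: 3·2 + 12·2 + 7·1 + 6·0 + 11·0 = 37
  D: 3·0 + 12·1 + 7·2 + 6·2 + 11·1 = 49
  E: 3·1 + 12·0 + 7·0 + 6·1 + 11·2 = 31
D has the highest total.

D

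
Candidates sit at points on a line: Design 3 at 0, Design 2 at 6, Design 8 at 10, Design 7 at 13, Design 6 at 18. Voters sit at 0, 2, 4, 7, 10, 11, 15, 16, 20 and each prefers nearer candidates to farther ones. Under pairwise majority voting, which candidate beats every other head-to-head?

With single-peaked preferences on a line, the Condorcet winner is the candidate closest to the median voter.
The median voter (position 10) is closest to Design 8 at 10.
Check: Design 8 vs Design 6 — voters closer to Design 8: 6 of 9.

Design 8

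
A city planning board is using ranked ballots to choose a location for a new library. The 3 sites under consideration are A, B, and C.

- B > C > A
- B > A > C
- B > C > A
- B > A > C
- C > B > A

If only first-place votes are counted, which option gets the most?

B

First-place vote totals:
  A: 0
  B: 4
  C: 1
B has the most first-place votes.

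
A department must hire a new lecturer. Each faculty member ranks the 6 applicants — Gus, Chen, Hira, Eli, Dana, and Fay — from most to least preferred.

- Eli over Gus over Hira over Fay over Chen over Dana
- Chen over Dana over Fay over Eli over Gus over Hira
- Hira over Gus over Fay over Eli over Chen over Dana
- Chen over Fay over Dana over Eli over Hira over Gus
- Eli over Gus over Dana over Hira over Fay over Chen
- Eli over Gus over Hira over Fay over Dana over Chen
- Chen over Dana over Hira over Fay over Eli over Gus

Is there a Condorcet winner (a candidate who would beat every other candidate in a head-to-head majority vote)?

No

Head-to-head results (7 voters total):
Gus vs Chen: Gus wins 4–3.
Gus vs Hira: Gus wins 4–3.
Gus vs Eli: Eli wins 6–1.
Gus vs Dana: Gus wins 4–3.
Gus vs Fay: Gus wins 4–3.
Chen vs Hira: Hira wins 4–3.
Chen vs Eli: Eli wins 4–3.
Chen vs Dana: Chen wins 5–2.
Chen vs Fay: Fay wins 4–3.
Hira vs Eli: Eli wins 5–2.
Hira vs Dana: Dana wins 4–3.
Hira vs Fay: Hira wins 5–2.
Eli vs Dana: Eli wins 4–3.
Eli vs Fay: Fay wins 4–3.
Dana vs Fay: Fay wins 4–3.
No candidate beats all others: Gus beats Fay beats Eli beats Gus, a majority cycle.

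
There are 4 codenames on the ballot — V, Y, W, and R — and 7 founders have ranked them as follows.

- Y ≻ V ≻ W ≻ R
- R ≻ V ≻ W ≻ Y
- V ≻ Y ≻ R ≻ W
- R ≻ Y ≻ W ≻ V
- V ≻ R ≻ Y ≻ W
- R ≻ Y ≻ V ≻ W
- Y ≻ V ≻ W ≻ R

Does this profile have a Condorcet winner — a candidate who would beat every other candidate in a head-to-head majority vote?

Head-to-head results (7 voters total):
V vs Y: Y wins 4–3.
V vs W: V wins 6–1.
V vs R: V wins 4–3.
Y vs W: Y wins 6–1.
Y vs R: R wins 4–3.
W vs R: R wins 5–2.
No candidate beats all others: V beats R beats Y beats V, a majority cycle.

No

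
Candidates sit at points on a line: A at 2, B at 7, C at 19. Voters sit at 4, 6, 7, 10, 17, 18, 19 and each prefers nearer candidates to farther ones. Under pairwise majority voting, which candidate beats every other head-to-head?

B

With single-peaked preferences on a line, the Condorcet winner is the candidate closest to the median voter.
The median voter (position 10) is closest to B at 7.
Check: B vs A — voters closer to B: 6 of 7.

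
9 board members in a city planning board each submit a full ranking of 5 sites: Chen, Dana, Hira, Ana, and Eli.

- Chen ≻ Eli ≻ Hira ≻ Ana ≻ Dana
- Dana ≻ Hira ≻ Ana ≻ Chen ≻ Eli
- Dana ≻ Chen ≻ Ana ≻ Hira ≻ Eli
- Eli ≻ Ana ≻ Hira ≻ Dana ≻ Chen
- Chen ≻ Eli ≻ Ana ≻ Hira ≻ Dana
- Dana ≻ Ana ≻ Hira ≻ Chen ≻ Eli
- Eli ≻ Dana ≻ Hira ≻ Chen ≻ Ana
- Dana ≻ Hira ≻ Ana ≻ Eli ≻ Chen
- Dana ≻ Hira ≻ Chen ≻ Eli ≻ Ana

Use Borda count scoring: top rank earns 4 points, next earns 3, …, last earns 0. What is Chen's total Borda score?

Borda scores:
  Chen: 4 + 1 + 3 + 0 + 4 + 1 + 1 + 0 + 2 = 16
  Dana: 0 + 4 + 4 + 1 + 0 + 4 + 3 + 4 + 4 = 24
  Hira: 2 + 3 + 1 + 2 + 1 + 2 + 2 + 3 + 3 = 19
  Ana: 1 + 2 + 2 + 3 + 2 + 3 + 0 + 2 + 0 = 15
  Eli: 3 + 0 + 0 + 4 + 3 + 0 + 4 + 1 + 1 = 16

16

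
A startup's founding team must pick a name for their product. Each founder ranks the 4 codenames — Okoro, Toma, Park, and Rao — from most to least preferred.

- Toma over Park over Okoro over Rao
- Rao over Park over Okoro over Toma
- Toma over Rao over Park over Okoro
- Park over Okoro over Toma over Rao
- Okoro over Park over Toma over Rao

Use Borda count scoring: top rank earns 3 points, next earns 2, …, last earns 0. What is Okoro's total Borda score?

Borda scores:
  Okoro: 1 + 1 + 0 + 2 + 3 = 7
  Toma: 3 + 0 + 3 + 1 + 1 = 8
  Park: 2 + 2 + 1 + 3 + 2 = 10
  Rao: 0 + 3 + 2 + 0 + 0 = 5

7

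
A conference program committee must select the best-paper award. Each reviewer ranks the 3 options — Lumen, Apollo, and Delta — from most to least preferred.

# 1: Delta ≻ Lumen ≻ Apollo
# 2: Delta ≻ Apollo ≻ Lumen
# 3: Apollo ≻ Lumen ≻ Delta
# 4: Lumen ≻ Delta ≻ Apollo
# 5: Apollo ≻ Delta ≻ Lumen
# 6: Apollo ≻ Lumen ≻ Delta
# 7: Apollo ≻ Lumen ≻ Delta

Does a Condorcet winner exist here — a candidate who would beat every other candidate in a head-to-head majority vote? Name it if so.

Apollo

Head-to-head results (7 voters total):
Lumen vs Apollo: Apollo wins 5–2.
Lumen vs Delta: Lumen wins 4–3.
Apollo vs Delta: Apollo wins 4–3.
Apollo beats each rival — Lumen (5–2), Delta (4–3) — so Apollo is the Condorcet winner.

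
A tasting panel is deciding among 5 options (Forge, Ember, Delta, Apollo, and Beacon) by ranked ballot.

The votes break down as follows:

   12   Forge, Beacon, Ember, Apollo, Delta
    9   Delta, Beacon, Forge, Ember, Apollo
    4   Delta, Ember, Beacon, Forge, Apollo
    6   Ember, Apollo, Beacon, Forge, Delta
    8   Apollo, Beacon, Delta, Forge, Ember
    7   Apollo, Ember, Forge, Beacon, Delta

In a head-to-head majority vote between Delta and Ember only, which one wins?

Ballots ranking Delta above Ember: 9+4+8 = 21.
Ballots ranking Ember above Delta: 12+6+7 = 25.
Ember wins the head-to-head, 25–21.

Ember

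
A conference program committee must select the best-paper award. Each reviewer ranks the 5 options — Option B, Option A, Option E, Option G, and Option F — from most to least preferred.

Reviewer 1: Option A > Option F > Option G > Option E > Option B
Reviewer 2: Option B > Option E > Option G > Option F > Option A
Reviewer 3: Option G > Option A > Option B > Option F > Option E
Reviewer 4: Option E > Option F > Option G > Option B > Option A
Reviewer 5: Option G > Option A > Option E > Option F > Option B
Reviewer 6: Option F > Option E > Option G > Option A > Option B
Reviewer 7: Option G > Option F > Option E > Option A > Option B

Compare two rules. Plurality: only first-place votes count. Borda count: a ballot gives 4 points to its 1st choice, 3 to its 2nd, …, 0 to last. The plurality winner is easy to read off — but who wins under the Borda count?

Plurality first-place counts: Option B 1, Option A 1, Option E 1, Option G 3, Option F 1 → Option G.
Borda totals: Option B 7, Option A 12, Option E 15, Option G 20, Option F 16 → Option G.

Option G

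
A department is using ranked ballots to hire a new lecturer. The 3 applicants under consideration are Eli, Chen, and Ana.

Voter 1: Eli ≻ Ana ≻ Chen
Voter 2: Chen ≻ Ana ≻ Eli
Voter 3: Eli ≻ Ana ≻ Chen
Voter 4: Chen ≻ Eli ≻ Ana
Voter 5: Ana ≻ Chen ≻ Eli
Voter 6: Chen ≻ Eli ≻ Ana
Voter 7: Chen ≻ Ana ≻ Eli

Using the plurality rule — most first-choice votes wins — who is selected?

Chen

First-place vote totals:
  Eli: 2
  Chen: 4
  Ana: 1
Chen has the most first-place votes.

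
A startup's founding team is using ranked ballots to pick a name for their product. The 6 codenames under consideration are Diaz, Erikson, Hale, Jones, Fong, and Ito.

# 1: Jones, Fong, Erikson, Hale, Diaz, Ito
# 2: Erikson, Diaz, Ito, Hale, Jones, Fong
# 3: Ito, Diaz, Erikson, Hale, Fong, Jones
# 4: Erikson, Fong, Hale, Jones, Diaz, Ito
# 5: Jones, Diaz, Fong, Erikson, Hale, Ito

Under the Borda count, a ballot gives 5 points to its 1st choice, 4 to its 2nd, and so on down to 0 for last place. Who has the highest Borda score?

Borda scores:
  Diaz: 1 + 4 + 4 + 1 + 4 = 14
  Erikson: 3 + 5 + 3 + 5 + 2 = 18
  Hale: 2 + 2 + 2 + 3 + 1 = 10
  Jones: 5 + 1 + 0 + 2 + 5 = 13
  Fong: 4 + 0 + 1 + 4 + 3 = 12
  Ito: 0 + 3 + 5 + 0 + 0 = 8
Erikson has the highest total.

Erikson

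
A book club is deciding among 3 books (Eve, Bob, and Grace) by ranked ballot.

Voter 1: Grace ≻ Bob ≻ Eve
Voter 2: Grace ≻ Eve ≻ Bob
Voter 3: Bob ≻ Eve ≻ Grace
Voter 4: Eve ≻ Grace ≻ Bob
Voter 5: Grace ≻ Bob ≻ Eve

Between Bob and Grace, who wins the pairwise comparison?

Ballots ranking Bob above Grace: 1.
Ballots ranking Grace above Bob: 4.
Grace wins the head-to-head, 4–1.

Grace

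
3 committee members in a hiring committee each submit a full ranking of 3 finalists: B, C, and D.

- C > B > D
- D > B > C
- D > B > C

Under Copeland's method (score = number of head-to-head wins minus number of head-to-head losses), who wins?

D

Pairwise results:
  B vs C: B wins 2–1.
  B vs D: D wins 2–1.
  C vs D: D wins 2–1.
Copeland scores (wins − losses):
  B: 1 − 1 = 0
  C: 0 − 2 = -2
  D: 2 − 0 = 2
D has the best Copeland score.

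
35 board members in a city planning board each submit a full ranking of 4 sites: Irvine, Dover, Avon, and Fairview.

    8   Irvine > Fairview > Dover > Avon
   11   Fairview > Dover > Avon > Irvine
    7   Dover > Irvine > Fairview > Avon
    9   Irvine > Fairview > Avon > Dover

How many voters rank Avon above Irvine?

11

Ballots ranking Avon above Irvine: 11.
Ballots ranking Irvine above Avon: 8+7+9 = 24.
So 11 of 35 voters prefer Avon to Irvine.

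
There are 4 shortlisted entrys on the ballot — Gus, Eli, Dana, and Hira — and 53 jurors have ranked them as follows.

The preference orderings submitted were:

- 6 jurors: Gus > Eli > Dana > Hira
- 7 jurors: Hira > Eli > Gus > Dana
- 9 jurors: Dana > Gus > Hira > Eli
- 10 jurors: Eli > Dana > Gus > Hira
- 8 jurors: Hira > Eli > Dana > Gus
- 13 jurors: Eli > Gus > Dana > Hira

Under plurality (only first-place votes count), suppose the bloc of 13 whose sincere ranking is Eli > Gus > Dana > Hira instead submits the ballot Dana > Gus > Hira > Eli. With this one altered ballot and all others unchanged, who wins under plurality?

Dana

First-place totals with the altered ballot: Gus 6, Eli 10, Dana 22, Hira 15.
The switch changes the winner from Eli to Dana.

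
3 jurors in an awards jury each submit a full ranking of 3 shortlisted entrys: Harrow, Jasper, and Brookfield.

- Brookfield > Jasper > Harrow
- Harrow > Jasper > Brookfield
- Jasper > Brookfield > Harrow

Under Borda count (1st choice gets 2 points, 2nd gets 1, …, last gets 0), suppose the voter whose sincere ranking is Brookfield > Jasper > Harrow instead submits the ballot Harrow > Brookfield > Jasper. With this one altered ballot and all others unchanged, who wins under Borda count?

Harrow

Borda totals with the altered ballot: Harrow 4, Jasper 3, Brookfield 2.
The switch changes the winner from Jasper to Harrow.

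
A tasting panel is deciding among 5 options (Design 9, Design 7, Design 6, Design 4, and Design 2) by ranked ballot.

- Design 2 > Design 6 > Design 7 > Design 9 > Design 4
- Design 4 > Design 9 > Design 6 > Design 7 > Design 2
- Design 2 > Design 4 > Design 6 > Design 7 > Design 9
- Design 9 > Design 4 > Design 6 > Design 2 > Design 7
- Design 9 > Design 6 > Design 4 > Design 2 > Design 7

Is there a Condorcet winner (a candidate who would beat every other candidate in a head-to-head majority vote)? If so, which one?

Design 9

Head-to-head results (5 voters total):
Design 9 vs Design 7: Design 9 wins 3–2.
Design 9 vs Design 6: Design 9 wins 3–2.
Design 9 vs Design 4: Design 9 wins 3–2.
Design 9 vs Design 2: Design 9 wins 3–2.
Design 7 vs Design 6: Design 6 wins 5–0.
Design 7 vs Design 4: Design 4 wins 4–1.
Design 7 vs Design 2: Design 2 wins 4–1.
Design 6 vs Design 4: Design 4 wins 3–2.
Design 6 vs Design 2: Design 6 wins 3–2.
Design 4 vs Design 2: Design 4 wins 3–2.
Design 9 beats each rival — Design 7 (3–2), Design 6 (3–2), Design 4 (3–2), Design 2 (3–2) — so Design 9 is the Condorcet winner.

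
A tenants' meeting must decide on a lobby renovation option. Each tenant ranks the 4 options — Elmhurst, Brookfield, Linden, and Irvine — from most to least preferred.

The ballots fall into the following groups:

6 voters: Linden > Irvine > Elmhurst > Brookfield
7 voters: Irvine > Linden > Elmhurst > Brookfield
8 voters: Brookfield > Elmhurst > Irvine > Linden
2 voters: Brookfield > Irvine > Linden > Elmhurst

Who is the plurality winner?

First-place vote totals:
  Elmhurst: 0
  Brookfield: 10
  Linden: 6
  Irvine: 7
Brookfield has the most first-place votes.

Brookfield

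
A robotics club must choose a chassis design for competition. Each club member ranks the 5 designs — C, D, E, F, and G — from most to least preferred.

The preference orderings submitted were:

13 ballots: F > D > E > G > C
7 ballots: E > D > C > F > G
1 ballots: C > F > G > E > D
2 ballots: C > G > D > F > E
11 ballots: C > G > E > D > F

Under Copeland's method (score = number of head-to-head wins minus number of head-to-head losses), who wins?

E

Pairwise results:
  C vs D: D wins 20–14.
  C vs E: E wins 20–14.
  C vs F: C wins 21–13.
  C vs G: C wins 21–13.
  D vs E: E wins 19–15.
  D vs F: D wins 20–14.
  D vs G: D wins 20–14.
  E vs F: E wins 18–16.
  E vs G: E wins 20–14.
  F vs G: F wins 21–13.
Copeland scores (wins − losses):
  C: 2 − 2 = 0
  D: 3 − 1 = 2
  E: 4 − 0 = 4
  F: 1 − 3 = -2
  G: 0 − 4 = -4
E has the best Copeland score.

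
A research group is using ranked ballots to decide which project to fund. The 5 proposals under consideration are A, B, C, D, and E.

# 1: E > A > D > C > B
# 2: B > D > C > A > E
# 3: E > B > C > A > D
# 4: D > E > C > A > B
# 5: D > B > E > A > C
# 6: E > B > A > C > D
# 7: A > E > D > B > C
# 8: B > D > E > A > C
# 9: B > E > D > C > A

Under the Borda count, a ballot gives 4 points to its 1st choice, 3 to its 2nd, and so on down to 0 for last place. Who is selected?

Borda scores:
  A: 3 + 1 + 1 + 1 + 1 + 2 + 4 + 1 + 0 = 14
  B: 0 + 4 + 3 + 0 + 3 + 3 + 1 + 4 + 4 = 22
  C: 1 + 2 + 2 + 2 + 0 + 1 + 0 + 0 + 1 = 9
  D: 2 + 3 + 0 + 4 + 4 + 0 + 2 + 3 + 2 = 20
  E: 4 + 0 + 4 + 3 + 2 + 4 + 3 + 2 + 3 = 25
E has the highest total.

E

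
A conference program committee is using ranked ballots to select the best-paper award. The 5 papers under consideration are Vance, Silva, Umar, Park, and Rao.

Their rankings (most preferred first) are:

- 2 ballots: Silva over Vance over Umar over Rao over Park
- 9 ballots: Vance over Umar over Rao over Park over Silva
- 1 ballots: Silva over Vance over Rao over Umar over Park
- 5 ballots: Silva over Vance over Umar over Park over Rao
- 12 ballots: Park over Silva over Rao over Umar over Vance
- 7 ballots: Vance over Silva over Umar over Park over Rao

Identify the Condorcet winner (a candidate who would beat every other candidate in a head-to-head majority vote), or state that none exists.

Head-to-head results (36 voters total):
Vance vs Silva: Silva wins 20–16.
Vance vs Umar: Vance wins 24–12.
Vance vs Park: Vance wins 24–12.
Vance vs Rao: Vance wins 24–12.
Silva vs Umar: Silva wins 27–9.
Silva vs Park: Park wins 21–15.
Silva vs Rao: Silva wins 27–9.
Umar vs Park: Umar wins 24–12.
Umar vs Rao: Umar wins 23–13.
Park vs Rao: Park wins 24–12.
No candidate beats all others: Vance beats Park beats Silva beats Vance, a majority cycle.

No Condorcet winner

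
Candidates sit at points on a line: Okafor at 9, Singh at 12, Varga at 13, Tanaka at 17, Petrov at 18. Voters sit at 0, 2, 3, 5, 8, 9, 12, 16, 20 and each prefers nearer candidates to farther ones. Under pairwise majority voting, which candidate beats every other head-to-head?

Okafor

With single-peaked preferences on a line, the Condorcet winner is the candidate closest to the median voter.
The median voter (position 8) is closest to Okafor at 9.
Check: Okafor vs Petrov — voters closer to Okafor: 7 of 9.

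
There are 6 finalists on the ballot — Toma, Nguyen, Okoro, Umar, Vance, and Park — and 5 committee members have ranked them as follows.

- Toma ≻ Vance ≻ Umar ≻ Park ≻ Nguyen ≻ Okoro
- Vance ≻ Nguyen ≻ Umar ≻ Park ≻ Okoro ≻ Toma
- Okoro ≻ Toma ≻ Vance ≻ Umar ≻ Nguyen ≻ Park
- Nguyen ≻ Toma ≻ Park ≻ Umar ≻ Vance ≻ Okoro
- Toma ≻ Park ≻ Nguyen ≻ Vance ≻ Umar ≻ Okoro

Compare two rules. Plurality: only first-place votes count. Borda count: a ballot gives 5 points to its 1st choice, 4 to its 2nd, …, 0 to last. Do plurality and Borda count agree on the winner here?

Plurality first-place counts: Toma 2, Nguyen 1, Okoro 1, Umar 0, Vance 1, Park 0 → Toma.
Borda totals: Toma 18, Nguyen 14, Okoro 6, Umar 11, Vance 15, Park 11 → Toma.
The two rules agree on Toma.

Yes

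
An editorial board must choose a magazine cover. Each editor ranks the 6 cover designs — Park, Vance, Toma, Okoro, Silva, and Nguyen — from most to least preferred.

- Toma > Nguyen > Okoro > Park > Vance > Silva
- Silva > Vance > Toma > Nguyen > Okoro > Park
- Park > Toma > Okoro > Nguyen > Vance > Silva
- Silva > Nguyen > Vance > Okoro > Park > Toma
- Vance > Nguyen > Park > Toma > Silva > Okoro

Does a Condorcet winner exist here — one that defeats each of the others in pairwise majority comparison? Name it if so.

Head-to-head results (5 voters total):
Park vs Vance: Vance wins 3–2.
Park vs Toma: Park wins 3–2.
Park vs Okoro: Okoro wins 3–2.
Park vs Silva: Park wins 3–2.
Park vs Nguyen: Nguyen wins 4–1.
Vance vs Toma: Vance wins 3–2.
Vance vs Okoro: Vance wins 3–2.
Vance vs Silva: Vance wins 3–2.
Vance vs Nguyen: Nguyen wins 3–2.
Toma vs Okoro: Toma wins 4–1.
Toma vs Silva: Toma wins 3–2.
Toma vs Nguyen: Toma wins 3–2.
Okoro vs Silva: Silva wins 3–2.
Okoro vs Nguyen: Nguyen wins 4–1.
Silva vs Nguyen: Nguyen wins 3–2.
No candidate beats all others: Park beats Toma beats Okoro beats Park, a majority cycle.

No Condorcet winner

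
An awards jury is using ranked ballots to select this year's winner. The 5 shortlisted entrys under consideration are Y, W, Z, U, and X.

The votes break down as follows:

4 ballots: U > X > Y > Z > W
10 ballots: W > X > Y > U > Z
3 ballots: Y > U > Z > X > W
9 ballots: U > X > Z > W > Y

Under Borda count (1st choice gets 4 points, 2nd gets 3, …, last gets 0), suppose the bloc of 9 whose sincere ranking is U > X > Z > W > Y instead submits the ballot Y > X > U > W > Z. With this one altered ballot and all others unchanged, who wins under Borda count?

Borda totals with the altered ballot: Y 76, W 49, Z 10, U 53, X 72.
The switch changes the winner from X to Y.

Y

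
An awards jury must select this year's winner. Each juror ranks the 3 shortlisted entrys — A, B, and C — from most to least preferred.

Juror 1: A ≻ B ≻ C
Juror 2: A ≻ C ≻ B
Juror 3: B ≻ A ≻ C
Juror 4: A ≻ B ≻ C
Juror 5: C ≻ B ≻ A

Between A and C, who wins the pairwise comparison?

Ballots ranking A above C: 4.
Ballots ranking C above A: 1.
A wins the head-to-head, 4–1.

A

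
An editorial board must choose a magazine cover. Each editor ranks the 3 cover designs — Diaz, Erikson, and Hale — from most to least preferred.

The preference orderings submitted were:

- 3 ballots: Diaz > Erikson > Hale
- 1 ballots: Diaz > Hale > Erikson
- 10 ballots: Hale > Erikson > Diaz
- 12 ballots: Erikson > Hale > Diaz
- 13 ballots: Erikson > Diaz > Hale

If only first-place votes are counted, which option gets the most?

Erikson

First-place vote totals:
  Diaz: 4
  Erikson: 25
  Hale: 10
Erikson has the most first-place votes.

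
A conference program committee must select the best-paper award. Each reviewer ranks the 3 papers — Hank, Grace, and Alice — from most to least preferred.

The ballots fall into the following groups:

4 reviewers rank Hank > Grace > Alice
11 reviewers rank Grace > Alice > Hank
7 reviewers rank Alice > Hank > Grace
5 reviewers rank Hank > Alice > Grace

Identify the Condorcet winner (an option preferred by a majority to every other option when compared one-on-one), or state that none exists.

Head-to-head results (27 voters total):
Hank vs Grace: Hank wins 16–11.
Hank vs Alice: Alice wins 18–9.
Grace vs Alice: Grace wins 15–12.
No candidate beats all others: Hank beats Grace beats Alice beats Hank, a majority cycle.

None — there is no Condorcet winner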